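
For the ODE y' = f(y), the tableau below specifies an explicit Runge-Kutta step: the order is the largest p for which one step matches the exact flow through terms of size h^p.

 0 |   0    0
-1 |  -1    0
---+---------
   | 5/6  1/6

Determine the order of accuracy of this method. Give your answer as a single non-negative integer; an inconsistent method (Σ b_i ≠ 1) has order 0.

b = (5/6, 1/6)
c = (0, -1)
Σ b_i: 5/6·1 + 1/6·1 = 1 ✓
b·c: 1/6·(-1) = -1/6 ≠ 1/2 ⇒ order 1.

1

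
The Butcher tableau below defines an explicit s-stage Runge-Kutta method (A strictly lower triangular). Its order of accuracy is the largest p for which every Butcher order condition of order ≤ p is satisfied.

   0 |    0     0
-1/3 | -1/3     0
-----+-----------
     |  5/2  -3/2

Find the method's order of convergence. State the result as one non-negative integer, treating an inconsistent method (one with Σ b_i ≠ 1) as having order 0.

2

b = (5/2, -3/2)
c = (0, -1/3)
Σ b_i: 5/2·1 + (-3/2)·1 = 1 ✓
b·c: (-3/2)·(-1/3) = 1/2 ✓; 2 stages ⇒ order 2.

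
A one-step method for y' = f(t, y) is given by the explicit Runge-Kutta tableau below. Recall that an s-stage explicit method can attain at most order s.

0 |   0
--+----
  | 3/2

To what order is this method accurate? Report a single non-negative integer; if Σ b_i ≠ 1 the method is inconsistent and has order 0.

b = (3/2)
c = (0)
Σ b_i: 3/2·1 = 3/2 ≠ 1 ⇒ order 0.

0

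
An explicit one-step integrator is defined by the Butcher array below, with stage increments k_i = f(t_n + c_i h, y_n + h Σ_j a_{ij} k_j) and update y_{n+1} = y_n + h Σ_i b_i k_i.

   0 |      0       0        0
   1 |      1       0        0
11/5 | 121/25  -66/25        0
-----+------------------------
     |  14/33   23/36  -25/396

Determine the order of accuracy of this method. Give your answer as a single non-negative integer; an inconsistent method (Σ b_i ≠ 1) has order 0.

b = (14/33, 23/36, -25/396)
c = (0, 1, 11/5)
Ac = (0, 0, -66/25)
Σ b_i: 14/33·1 + 23/36·1 + (-25/396)·1 = 1 ✓
b·c: 23/36·1 + (-25/396)·11/5 = 1/2 ✓
b·c²: 23/36·1 + (-25/396)·121/25 = 1/3 ✓
b·Ac: (-25/396)·(-66/25) = 1/6 ✓; 3 stages ⇒ order 3.

3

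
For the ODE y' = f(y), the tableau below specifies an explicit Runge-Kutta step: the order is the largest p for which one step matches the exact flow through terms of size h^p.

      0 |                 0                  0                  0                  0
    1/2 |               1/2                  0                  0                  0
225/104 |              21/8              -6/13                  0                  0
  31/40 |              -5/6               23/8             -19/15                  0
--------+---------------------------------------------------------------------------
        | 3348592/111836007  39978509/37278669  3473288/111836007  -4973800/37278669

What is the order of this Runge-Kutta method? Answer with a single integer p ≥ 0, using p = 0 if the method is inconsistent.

3

b = (3348592/111836007, 39978509/37278669, 3473288/111836007, -4973800/37278669)
c = (0, 1/2, 225/104, 31/40)
Ac = (0, 0, -3/13, -271/208)
Σ b_i: 3348592/111836007·1 + 39978509/37278669·1 + 3473288/111836007·1 + (-4973800/37278669)·1 = 1 ✓
b·c: 39978509/37278669·1/2 + 3473288/111836007·225/104 + (-4973800/37278669)·31/40 = 1/2 ✓
b·c²: 39978509/37278669·1/4 + 3473288/111836007·50625/10816 + (-4973800/37278669)·961/1600 = 1/3 ✓
b·Ac: 3473288/111836007·(-3/13) + (-4973800/37278669)·(-271/208) = 1/6 ✓
b·c³: 39978509/37278669·1/8 + 3473288/111836007·11390625/1124864 + (-4973800/37278669)·29791/64000 = 2497014297/6461635960 ≠ 1/4 ⇒ order 3.
b·(c∘Ac): 3473288/111836007·(-675/1352) + (-4973800/37278669)·(-8401/8320) = 71107165/596458704 ≠ 1/8
b·Ac²: 3473288/111836007·(-3/26) + (-4973800/37278669)·(-56351/10816) = 2681093423/3876981576 ≠ 1/12
b·A²c: (-4973800/37278669)·19/65 = -1453880/37278669 ≠ 1/24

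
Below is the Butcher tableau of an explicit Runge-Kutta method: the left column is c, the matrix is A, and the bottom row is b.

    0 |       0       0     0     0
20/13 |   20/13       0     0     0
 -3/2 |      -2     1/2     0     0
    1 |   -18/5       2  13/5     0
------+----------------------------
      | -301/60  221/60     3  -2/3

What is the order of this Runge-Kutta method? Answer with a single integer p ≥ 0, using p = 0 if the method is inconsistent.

b = (-301/60, 221/60, 3, -2/3)
c = (0, 20/13, -3/2, 1)
Ac = (0, 0, 10/13, -107/130)
Σ b_i: (-301/60)·1 + 221/60·1 + 3·1 + (-2/3)·1 = 1 ✓
b·c: 221/60·20/13 + 3·(-3/2) + (-2/3)·1 = 1/2 ✓
b·c²: 221/60·400/169 + 3·9/4 + (-2/3)·1 = 2309/156 ≠ 1/3 ⇒ order 2.
b·Ac: 3·10/13 + (-2/3)·(-107/130) = 557/195 ≠ 1/6

2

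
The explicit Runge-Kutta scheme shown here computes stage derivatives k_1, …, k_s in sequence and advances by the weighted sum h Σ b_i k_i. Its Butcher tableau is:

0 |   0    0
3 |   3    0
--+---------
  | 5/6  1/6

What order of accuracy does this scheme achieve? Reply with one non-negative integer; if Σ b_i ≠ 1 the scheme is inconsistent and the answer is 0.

2

b = (5/6, 1/6)
c = (0, 3)
Σ b_i: 5/6·1 + 1/6·1 = 1 ✓
b·c: 1/6·3 = 1/2 ✓; 2 stages ⇒ order 2.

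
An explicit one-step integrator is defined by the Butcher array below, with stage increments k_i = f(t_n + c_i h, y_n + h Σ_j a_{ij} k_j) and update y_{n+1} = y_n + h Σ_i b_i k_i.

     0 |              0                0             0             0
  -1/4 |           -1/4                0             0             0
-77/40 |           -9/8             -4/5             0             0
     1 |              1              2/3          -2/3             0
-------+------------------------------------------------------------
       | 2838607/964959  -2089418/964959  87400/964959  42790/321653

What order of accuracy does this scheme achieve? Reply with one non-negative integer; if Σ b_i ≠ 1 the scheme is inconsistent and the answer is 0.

3

b = (2838607/964959, -2089418/964959, 87400/964959, 42790/321653)
c = (0, -1/4, -77/40, 1)
Ac = (0, 0, 1/5, 67/60)
Σ b_i: 2838607/964959·1 + (-2089418/964959)·1 + 87400/964959·1 + 42790/321653·1 = 1 ✓
b·c: (-2089418/964959)·(-1/4) + 87400/964959·(-77/40) + 42790/321653·1 = 1/2 ✓
b·c²: (-2089418/964959)·1/16 + 87400/964959·5929/1600 + 42790/321653·1 = 1/3 ✓
b·Ac: 87400/964959·1/5 + 42790/321653·67/60 = 1/6 ✓
b·c³: (-2089418/964959)·(-1/64) + 87400/964959·(-456533/64000) + 42790/321653·1 = -49326477/102928960 ≠ 1/4 ⇒ order 3.
b·(c∘Ac): 87400/964959·(-77/200) + 42790/321653·67/60 = 219395/1929918 ≠ 1/8
b·Ac²: 87400/964959·(-1/20) + 42790/321653·(-1943/800) = -25291891/77196720 ≠ 1/12
b·A²c: 42790/321653·(-2/15) = -17116/964959 ≠ 1/24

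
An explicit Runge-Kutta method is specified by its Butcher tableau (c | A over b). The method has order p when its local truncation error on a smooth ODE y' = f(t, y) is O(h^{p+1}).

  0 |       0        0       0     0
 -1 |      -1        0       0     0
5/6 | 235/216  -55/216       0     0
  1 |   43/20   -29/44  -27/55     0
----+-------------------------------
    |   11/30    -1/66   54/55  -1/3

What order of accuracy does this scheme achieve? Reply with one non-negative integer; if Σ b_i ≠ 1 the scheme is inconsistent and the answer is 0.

b = (11/30, -1/66, 54/55, -1/3)
c = (0, -1, 5/6, 1)
Ac = (0, 0, 55/216, 1/4)
Σ b_i: 11/30·1 + (-1/66)·1 + 54/55·1 + (-1/3)·1 = 1 ✓
b·c: (-1/66)·(-1) + 54/55·5/6 + (-1/3)·1 = 1/2 ✓
b·c²: (-1/66)·1 + 54/55·25/36 + (-1/3)·1 = 1/3 ✓
b·Ac: 54/55·55/216 + (-1/3)·1/4 = 1/6 ✓
b·c³: (-1/66)·(-1) + 54/55·125/216 + (-1/3)·1 = 1/4 ✓
b·(c∘Ac): 54/55·275/1296 + (-1/3)·1/4 = 1/8 ✓
b·Ac²: 54/55·(-55/216) + (-1/3)·(-1) = 1/12 ✓
b·A²c: (-1/3)·(-1/8) = 1/24 ✓; 4 stages ⇒ order 4.

4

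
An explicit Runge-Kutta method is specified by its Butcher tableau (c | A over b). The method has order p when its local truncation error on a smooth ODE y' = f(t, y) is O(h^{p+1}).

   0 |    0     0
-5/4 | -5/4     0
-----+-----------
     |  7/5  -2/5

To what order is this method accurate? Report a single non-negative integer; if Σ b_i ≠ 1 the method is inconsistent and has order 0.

2

b = (7/5, -2/5)
c = (0, -5/4)
Σ b_i: 7/5·1 + (-2/5)·1 = 1 ✓
b·c: (-2/5)·(-5/4) = 1/2 ✓; 2 stages ⇒ order 2.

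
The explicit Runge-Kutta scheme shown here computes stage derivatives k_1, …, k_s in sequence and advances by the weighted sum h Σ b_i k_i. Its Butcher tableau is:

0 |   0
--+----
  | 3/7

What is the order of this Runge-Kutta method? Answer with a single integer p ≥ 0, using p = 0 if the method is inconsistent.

b = (3/7)
c = (0)
Σ b_i: 3/7·1 = 3/7 ≠ 1 ⇒ order 0.

0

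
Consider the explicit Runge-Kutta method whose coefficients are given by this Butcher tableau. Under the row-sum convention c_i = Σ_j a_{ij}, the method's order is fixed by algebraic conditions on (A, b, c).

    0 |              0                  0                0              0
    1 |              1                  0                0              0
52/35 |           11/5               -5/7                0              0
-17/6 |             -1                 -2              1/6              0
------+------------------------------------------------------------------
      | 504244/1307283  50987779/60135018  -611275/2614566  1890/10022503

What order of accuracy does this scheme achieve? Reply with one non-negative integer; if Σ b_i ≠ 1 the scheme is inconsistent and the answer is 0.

3

b = (504244/1307283, 50987779/60135018, -611275/2614566, 1890/10022503)
c = (0, 1, 52/35, -17/6)
Ac = (0, 0, -5/7, -184/105)
Σ b_i: 504244/1307283·1 + 50987779/60135018·1 + (-611275/2614566)·1 + 1890/10022503·1 = 1 ✓
b·c: 50987779/60135018·1 + (-611275/2614566)·52/35 + 1890/10022503·(-17/6) = 1/2 ✓
b·c²: 50987779/60135018·1 + (-611275/2614566)·2704/1225 + 1890/10022503·289/36 = 1/3 ✓
b·Ac: (-611275/2614566)·(-5/7) + 1890/10022503·(-184/105) = 1/6 ✓
b·c³: 50987779/60135018·1 + (-611275/2614566)·140608/42875 + 1890/10022503·(-4913/216) = 275851/3588620 ≠ 1/4 ⇒ order 3.
b·(c∘Ac): (-611275/2614566)·(-52/49) + 1890/10022503·1564/315 = 325574/1307283 ≠ 1/8
b·Ac²: (-611275/2614566)·(-5/7) + 1890/10022503·(-5998/3675) = 20637373/123807390 ≠ 1/12
b·A²c: 1890/10022503·(-5/42) = -225/10022503 ≠ 1/24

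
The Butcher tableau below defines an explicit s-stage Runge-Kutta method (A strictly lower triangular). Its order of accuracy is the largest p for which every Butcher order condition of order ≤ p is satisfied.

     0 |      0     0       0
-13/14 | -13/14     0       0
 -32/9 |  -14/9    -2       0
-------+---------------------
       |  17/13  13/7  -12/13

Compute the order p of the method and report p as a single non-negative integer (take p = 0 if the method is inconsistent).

0

b = (17/13, 13/7, -12/13)
c = (0, -13/14, -32/9)
Ac = (0, 0, 13/7)
Σ b_i: 17/13·1 + 13/7·1 + (-12/13)·1 = 204/91 ≠ 1 ⇒ order 0.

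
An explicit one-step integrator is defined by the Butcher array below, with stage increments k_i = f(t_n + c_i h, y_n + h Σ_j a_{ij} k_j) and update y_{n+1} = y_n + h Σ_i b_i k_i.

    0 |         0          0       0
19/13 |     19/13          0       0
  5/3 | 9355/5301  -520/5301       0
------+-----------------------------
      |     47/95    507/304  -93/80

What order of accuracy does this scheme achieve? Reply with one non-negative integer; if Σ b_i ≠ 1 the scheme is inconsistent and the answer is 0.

b = (47/95, 507/304, -93/80)
c = (0, 19/13, 5/3)
Ac = (0, 0, -40/279)
Σ b_i: 47/95·1 + 507/304·1 + (-93/80)·1 = 1 ✓
b·c: 507/304·19/13 + (-93/80)·5/3 = 1/2 ✓
b·c²: 507/304·361/169 + (-93/80)·25/9 = 1/3 ✓
b·Ac: (-93/80)·(-40/279) = 1/6 ✓; 3 stages ⇒ order 3.

3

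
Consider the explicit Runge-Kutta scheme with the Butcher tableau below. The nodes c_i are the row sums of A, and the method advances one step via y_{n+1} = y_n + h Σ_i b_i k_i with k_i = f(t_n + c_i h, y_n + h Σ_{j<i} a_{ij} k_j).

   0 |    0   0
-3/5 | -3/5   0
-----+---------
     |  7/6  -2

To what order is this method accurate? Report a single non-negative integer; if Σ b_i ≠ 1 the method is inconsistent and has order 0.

0

b = (7/6, -2)
c = (0, -3/5)
Σ b_i: 7/6·1 + (-2)·1 = -5/6 ≠ 1 ⇒ order 0.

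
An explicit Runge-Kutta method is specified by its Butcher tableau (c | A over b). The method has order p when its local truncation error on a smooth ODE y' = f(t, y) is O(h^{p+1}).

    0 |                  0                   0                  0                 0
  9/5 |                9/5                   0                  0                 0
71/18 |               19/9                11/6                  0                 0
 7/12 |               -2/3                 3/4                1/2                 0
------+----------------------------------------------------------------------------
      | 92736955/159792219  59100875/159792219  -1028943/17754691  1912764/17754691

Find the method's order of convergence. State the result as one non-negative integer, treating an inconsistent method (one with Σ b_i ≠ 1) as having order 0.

3

b = (92736955/159792219, 59100875/159792219, -1028943/17754691, 1912764/17754691)
c = (0, 9/5, 71/18, 7/12)
Ac = (0, 0, 33/10, 299/90)
Σ b_i: 92736955/159792219·1 + 59100875/159792219·1 + (-1028943/17754691)·1 + 1912764/17754691·1 = 1 ✓
b·c: 59100875/159792219·9/5 + (-1028943/17754691)·71/18 + 1912764/17754691·7/12 = 1/2 ✓
b·c²: 59100875/159792219·81/25 + (-1028943/17754691)·5041/324 + 1912764/17754691·49/144 = 1/3 ✓
b·Ac: (-1028943/17754691)·33/10 + 1912764/17754691·299/90 = 1/6 ✓
b·c³: 59100875/159792219·729/125 + (-1028943/17754691)·357911/5832 + 1912764/17754691·343/1728 = -1174530949/852225168 ≠ 1/4 ⇒ order 3.
b·(c∘Ac): (-1028943/17754691)·781/60 + 1912764/17754691·2093/1080 = -1743577607/3195844380 ≠ 1/8
b·Ac²: (-1028943/17754691)·297/50 + 1912764/17754691·165391/16200 = 1811173531/2396883285 ≠ 1/12
b·A²c: 1912764/17754691·33/20 = 15780303/88773455 ≠ 1/24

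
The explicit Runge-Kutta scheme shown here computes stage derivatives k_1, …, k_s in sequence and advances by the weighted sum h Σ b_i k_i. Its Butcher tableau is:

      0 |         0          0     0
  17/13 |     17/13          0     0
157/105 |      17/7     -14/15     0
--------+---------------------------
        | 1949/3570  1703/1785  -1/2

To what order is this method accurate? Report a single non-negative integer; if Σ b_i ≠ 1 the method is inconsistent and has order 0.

2

b = (1949/3570, 1703/1785, -1/2)
c = (0, 17/13, 157/105)
Ac = (0, 0, -238/195)
Σ b_i: 1949/3570·1 + 1703/1785·1 + (-1/2)·1 = 1 ✓
b·c: 1703/1785·17/13 + (-1/2)·157/105 = 1/2 ✓
b·c²: 1703/1785·289/169 + (-1/2)·24649/11025 = 147233/286650 ≠ 1/3 ⇒ order 2.
b·Ac: (-1/2)·(-238/195) = 119/195 ≠ 1/6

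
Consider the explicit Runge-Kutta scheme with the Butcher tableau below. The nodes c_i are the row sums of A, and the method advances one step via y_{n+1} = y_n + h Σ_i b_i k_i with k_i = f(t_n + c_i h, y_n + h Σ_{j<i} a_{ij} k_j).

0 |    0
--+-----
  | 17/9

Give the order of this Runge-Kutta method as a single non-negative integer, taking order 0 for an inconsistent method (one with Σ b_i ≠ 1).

0

b = (17/9)
c = (0)
Σ b_i: 17/9·1 = 17/9 ≠ 1 ⇒ order 0.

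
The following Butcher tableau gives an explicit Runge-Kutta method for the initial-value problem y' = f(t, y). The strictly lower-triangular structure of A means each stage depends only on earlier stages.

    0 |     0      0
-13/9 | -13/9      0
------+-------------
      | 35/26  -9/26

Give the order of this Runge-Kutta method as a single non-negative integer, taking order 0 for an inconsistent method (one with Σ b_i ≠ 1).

2

b = (35/26, -9/26)
c = (0, -13/9)
Σ b_i: 35/26·1 + (-9/26)·1 = 1 ✓
b·c: (-9/26)·(-13/9) = 1/2 ✓; 2 stages ⇒ order 2.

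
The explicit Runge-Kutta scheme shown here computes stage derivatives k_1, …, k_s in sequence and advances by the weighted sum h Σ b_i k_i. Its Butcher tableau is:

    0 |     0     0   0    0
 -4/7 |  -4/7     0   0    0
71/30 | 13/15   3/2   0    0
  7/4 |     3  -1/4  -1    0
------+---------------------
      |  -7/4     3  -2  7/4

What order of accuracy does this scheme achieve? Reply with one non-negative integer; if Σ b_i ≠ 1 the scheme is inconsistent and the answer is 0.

b = (-7/4, 3, -2, 7/4)
c = (0, -4/7, 71/30, 7/4)
Ac = (0, 0, -6/7, -467/210)
Σ b_i: (-7/4)·1 + 3·1 + (-2)·1 + 7/4·1 = 1 ✓
b·c: 3·(-4/7) + (-2)·71/30 + 7/4·7/4 = -5687/1680 ≠ 1/2 ⇒ order 1.

1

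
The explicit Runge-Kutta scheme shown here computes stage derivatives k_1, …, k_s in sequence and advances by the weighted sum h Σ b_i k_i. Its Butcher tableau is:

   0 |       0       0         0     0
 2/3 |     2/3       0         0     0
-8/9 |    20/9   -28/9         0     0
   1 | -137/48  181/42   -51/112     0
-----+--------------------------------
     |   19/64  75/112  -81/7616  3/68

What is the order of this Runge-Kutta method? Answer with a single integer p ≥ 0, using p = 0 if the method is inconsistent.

b = (19/64, 75/112, -81/7616, 3/68)
c = (0, 2/3, -8/9, 1)
Ac = (0, 0, -56/27, 59/18)
Σ b_i: 19/64·1 + 75/112·1 + (-81/7616)·1 + 3/68·1 = 1 ✓
b·c: 75/112·2/3 + (-81/7616)·(-8/9) + 3/68·1 = 1/2 ✓
b·c²: 75/112·4/9 + (-81/7616)·64/81 + 3/68·1 = 1/3 ✓
b·Ac: (-81/7616)·(-56/27) + 3/68·59/18 = 1/6 ✓
b·c³: 75/112·8/27 + (-81/7616)·(-512/729) + 3/68·1 = 1/4 ✓
b·(c∘Ac): (-81/7616)·448/243 + 3/68·59/18 = 1/8 ✓
b·Ac²: (-81/7616)·(-112/81) + 3/68·14/9 = 1/12 ✓
b·A²c: 3/68·17/18 = 1/24 ✓; 4 stages ⇒ order 4.

4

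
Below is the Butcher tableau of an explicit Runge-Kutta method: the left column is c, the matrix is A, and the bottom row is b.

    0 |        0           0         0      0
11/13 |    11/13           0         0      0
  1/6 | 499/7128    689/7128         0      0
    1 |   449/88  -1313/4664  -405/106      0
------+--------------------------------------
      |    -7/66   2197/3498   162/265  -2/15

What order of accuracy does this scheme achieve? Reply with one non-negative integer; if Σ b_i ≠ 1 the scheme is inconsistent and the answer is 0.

4

b = (-7/66, 2197/3498, 162/265, -2/15)
c = (0, 11/13, 1/6, 1)
Ac = (0, 0, 53/648, -7/8)
Σ b_i: (-7/66)·1 + 2197/3498·1 + 162/265·1 + (-2/15)·1 = 1 ✓
b·c: 2197/3498·11/13 + 162/265·1/6 + (-2/15)·1 = 1/2 ✓
b·c²: 2197/3498·121/169 + 162/265·1/36 + (-2/15)·1 = 1/3 ✓
b·Ac: 162/265·53/648 + (-2/15)·(-7/8) = 1/6 ✓
b·c³: 2197/3498·1331/2197 + 162/265·1/216 + (-2/15)·1 = 1/4 ✓
b·(c∘Ac): 162/265·53/3888 + (-2/15)·(-7/8) = 1/8 ✓
b·Ac²: 162/265·583/8424 + (-2/15)·(-4/13) = 1/12 ✓
b·A²c: (-2/15)·(-5/16) = 1/24 ✓; 4 stages ⇒ order 4.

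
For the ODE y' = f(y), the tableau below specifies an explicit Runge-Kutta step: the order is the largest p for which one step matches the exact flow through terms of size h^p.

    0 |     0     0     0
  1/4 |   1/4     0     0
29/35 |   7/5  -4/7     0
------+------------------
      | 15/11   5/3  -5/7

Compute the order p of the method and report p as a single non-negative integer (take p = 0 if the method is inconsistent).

0

b = (15/11, 5/3, -5/7)
c = (0, 1/4, 29/35)
Ac = (0, 0, -1/7)
Σ b_i: 15/11·1 + 5/3·1 + (-5/7)·1 = 535/231 ≠ 1 ⇒ order 0.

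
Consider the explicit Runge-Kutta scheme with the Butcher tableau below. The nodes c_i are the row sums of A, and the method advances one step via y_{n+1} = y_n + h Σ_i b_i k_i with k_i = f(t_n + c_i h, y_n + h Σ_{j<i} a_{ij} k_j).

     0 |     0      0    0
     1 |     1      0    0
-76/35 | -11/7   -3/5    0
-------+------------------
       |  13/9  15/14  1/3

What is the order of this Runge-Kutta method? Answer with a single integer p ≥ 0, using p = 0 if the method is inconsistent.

0

b = (13/9, 15/14, 1/3)
c = (0, 1, -76/35)
Ac = (0, 0, -3/5)
Σ b_i: 13/9·1 + 15/14·1 + 1/3·1 = 359/126 ≠ 1 ⇒ order 0.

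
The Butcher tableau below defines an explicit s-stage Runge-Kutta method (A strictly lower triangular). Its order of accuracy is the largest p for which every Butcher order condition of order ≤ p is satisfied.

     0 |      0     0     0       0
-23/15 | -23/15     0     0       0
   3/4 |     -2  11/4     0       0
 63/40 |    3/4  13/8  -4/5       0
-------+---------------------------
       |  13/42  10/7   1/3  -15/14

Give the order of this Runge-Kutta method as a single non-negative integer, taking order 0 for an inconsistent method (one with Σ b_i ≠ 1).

b = (13/42, 10/7, 1/3, -15/14)
c = (0, -23/15, 3/4, 63/40)
Ac = (0, 0, -253/60, -371/120)
Σ b_i: 13/42·1 + 10/7·1 + 1/3·1 + (-15/14)·1 = 1 ✓
b·c: 10/7·(-23/15) + 1/3·3/4 + (-15/14)·63/40 = -1219/336 ≠ 1/2 ⇒ order 1.

1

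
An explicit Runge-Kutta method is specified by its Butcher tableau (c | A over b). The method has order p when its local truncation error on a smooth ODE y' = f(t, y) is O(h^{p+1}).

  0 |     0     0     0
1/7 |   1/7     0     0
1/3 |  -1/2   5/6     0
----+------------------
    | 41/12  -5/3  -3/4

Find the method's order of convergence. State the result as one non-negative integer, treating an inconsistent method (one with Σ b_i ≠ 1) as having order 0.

1

b = (41/12, -5/3, -3/4)
c = (0, 1/7, 1/3)
Ac = (0, 0, 5/42)
Σ b_i: 41/12·1 + (-5/3)·1 + (-3/4)·1 = 1 ✓
b·c: (-5/3)·1/7 + (-3/4)·1/3 = -41/84 ≠ 1/2 ⇒ order 1.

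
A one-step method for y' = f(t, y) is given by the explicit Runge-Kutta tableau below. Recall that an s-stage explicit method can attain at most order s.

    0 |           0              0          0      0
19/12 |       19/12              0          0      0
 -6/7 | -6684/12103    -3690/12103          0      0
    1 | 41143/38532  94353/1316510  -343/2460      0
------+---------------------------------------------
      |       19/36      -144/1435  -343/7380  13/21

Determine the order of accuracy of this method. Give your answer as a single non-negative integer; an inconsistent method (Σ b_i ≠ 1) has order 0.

b = (19/36, -144/1435, -343/7380, 13/21)
c = (0, 19/12, -6/7, 1)
Ac = (0, 0, -615/1274, 315/1352)
Σ b_i: 19/36·1 + (-144/1435)·1 + (-343/7380)·1 + 13/21·1 = 1 ✓
b·c: (-144/1435)·19/12 + (-343/7380)·(-6/7) + 13/21·1 = 1/2 ✓
b·c²: (-144/1435)·361/144 + (-343/7380)·36/49 + 13/21·1 = 1/3 ✓
b·Ac: (-343/7380)·(-615/1274) + 13/21·315/1352 = 1/6 ✓
b·c³: (-144/1435)·6859/1728 + (-343/7380)·(-216/343) + 13/21·1 = 1/4 ✓
b·(c∘Ac): (-343/7380)·1845/4459 + 13/21·315/1352 = 1/8 ✓
b·Ac²: (-343/7380)·(-3895/5096) + 13/21·1253/16224 = 1/12 ✓
b·A²c: 13/21·7/104 = 1/24 ✓; 4 stages ⇒ order 4.

4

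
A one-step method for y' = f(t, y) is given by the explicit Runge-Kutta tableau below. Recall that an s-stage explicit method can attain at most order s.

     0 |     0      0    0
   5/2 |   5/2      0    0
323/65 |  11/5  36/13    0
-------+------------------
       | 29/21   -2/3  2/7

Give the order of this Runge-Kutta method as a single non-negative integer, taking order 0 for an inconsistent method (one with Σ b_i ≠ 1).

1

b = (29/21, -2/3, 2/7)
c = (0, 5/2, 323/65)
Ac = (0, 0, 90/13)
Σ b_i: 29/21·1 + (-2/3)·1 + 2/7·1 = 1 ✓
b·c: (-2/3)·5/2 + 2/7·323/65 = -337/1365 ≠ 1/2 ⇒ order 1.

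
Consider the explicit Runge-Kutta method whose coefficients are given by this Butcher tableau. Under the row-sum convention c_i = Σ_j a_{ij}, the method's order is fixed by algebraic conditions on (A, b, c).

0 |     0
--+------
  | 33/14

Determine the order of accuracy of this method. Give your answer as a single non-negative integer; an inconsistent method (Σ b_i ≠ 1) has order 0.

0

b = (33/14)
c = (0)
Σ b_i: 33/14·1 = 33/14 ≠ 1 ⇒ order 0.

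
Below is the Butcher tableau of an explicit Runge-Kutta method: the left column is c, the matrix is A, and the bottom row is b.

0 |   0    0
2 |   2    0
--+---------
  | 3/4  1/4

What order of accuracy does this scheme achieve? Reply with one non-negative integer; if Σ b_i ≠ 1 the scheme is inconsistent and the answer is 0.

b = (3/4, 1/4)
c = (0, 2)
Σ b_i: 3/4·1 + 1/4·1 = 1 ✓
b·c: 1/4·2 = 1/2 ✓; 2 stages ⇒ order 2.

2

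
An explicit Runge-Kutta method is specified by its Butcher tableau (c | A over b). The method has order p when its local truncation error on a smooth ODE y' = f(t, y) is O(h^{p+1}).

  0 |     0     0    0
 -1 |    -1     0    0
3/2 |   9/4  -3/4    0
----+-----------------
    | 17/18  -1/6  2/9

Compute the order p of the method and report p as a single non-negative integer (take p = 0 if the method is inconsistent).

b = (17/18, -1/6, 2/9)
c = (0, -1, 3/2)
Ac = (0, 0, 3/4)
Σ b_i: 17/18·1 + (-1/6)·1 + 2/9·1 = 1 ✓
b·c: (-1/6)·(-1) + 2/9·3/2 = 1/2 ✓
b·c²: (-1/6)·1 + 2/9·9/4 = 1/3 ✓
b·Ac: 2/9·3/4 = 1/6 ✓; 3 stages ⇒ order 3.

3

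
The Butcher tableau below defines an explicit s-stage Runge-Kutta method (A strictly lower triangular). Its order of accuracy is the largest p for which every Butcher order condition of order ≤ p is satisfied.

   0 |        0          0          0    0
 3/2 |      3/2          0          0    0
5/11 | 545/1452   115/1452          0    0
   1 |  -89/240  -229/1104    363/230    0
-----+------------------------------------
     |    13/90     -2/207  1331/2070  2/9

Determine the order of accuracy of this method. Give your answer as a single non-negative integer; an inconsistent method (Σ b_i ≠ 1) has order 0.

4

b = (13/90, -2/207, 1331/2070, 2/9)
c = (0, 3/2, 5/11, 1)
Ac = (0, 0, 115/968, 13/32)
Σ b_i: 13/90·1 + (-2/207)·1 + 1331/2070·1 + 2/9·1 = 1 ✓
b·c: (-2/207)·3/2 + 1331/2070·5/11 + 2/9·1 = 1/2 ✓
b·c²: (-2/207)·9/4 + 1331/2070·25/121 + 2/9·1 = 1/3 ✓
b·Ac: 1331/2070·115/968 + 2/9·13/32 = 1/6 ✓
b·c³: (-2/207)·27/8 + 1331/2070·125/1331 + 2/9·1 = 1/4 ✓
b·(c∘Ac): 1331/2070·575/10648 + 2/9·13/32 = 1/8 ✓
b·Ac²: 1331/2070·345/1936 + 2/9·(-9/64) = 1/12 ✓
b·A²c: 2/9·3/16 = 1/24 ✓; 4 stages ⇒ order 4.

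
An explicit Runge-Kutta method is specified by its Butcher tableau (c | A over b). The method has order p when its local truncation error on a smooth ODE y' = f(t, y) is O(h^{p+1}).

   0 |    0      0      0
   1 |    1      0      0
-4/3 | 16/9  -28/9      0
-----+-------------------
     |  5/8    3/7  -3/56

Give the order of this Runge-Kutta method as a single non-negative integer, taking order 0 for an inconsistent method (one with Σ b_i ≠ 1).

3

b = (5/8, 3/7, -3/56)
c = (0, 1, -4/3)
Ac = (0, 0, -28/9)
Σ b_i: 5/8·1 + 3/7·1 + (-3/56)·1 = 1 ✓
b·c: 3/7·1 + (-3/56)·(-4/3) = 1/2 ✓
b·c²: 3/7·1 + (-3/56)·16/9 = 1/3 ✓
b·Ac: (-3/56)·(-28/9) = 1/6 ✓; 3 stages ⇒ order 3.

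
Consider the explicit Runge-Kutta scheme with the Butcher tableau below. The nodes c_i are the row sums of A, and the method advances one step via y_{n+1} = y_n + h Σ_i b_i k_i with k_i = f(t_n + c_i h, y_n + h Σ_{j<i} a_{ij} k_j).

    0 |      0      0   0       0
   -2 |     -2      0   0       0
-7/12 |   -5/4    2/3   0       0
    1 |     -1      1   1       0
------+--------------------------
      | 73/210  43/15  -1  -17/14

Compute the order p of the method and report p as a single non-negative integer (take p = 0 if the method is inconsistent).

1

b = (73/210, 43/15, -1, -17/14)
c = (0, -2, -7/12, 1)
Ac = (0, 0, -4/3, -31/12)
Σ b_i: 73/210·1 + 43/15·1 + (-1)·1 + (-17/14)·1 = 1 ✓
b·c: 43/15·(-2) + (-1)·(-7/12) + (-17/14)·1 = -891/140 ≠ 1/2 ⇒ order 1.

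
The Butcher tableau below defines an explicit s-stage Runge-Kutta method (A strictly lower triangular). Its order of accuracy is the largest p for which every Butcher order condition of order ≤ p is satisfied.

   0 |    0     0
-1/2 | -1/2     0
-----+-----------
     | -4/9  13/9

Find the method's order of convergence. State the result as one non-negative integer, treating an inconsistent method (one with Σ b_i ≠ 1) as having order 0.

b = (-4/9, 13/9)
c = (0, -1/2)
Σ b_i: (-4/9)·1 + 13/9·1 = 1 ✓
b·c: 13/9·(-1/2) = -13/18 ≠ 1/2 ⇒ order 1.

1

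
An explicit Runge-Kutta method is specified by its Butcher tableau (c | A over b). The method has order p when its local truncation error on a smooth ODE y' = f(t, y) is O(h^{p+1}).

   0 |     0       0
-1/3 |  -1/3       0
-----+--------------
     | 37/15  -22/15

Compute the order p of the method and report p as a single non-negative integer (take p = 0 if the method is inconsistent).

1

b = (37/15, -22/15)
c = (0, -1/3)
Σ b_i: 37/15·1 + (-22/15)·1 = 1 ✓
b·c: (-22/15)·(-1/3) = 22/45 ≠ 1/2 ⇒ order 1.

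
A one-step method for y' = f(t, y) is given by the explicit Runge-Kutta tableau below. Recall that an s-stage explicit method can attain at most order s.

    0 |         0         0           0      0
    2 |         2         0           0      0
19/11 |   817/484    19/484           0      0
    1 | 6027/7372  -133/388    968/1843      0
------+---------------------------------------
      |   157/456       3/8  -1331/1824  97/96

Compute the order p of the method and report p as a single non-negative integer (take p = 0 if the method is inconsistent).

4

b = (157/456, 3/8, -1331/1824, 97/96)
c = (0, 2, 19/11, 1)
Ac = (0, 0, 19/242, 43/194)
Σ b_i: 157/456·1 + 3/8·1 + (-1331/1824)·1 + 97/96·1 = 1 ✓
b·c: 3/8·2 + (-1331/1824)·19/11 + 97/96·1 = 1/2 ✓
b·c²: 3/8·4 + (-1331/1824)·361/121 + 97/96·1 = 1/3 ✓
b·Ac: (-1331/1824)·19/242 + 97/96·43/194 = 1/6 ✓
b·c³: 3/8·8 + (-1331/1824)·6859/1331 + 97/96·1 = 1/4 ✓
b·(c∘Ac): (-1331/1824)·361/2662 + 97/96·43/194 = 1/8 ✓
b·Ac²: (-1331/1824)·19/121 + 97/96·19/97 = 1/12 ✓
b·A²c: 97/96·4/97 = 1/24 ✓; 4 stages ⇒ order 4.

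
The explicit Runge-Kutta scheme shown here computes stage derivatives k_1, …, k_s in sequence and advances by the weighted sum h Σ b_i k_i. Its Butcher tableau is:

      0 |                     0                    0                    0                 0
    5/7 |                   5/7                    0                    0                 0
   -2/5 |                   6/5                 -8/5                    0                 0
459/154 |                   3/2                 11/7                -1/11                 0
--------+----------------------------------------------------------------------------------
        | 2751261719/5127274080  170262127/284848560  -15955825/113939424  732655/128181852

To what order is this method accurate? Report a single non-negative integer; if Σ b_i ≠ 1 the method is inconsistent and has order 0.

3

b = (2751261719/5127274080, 170262127/284848560, -15955825/113939424, 732655/128181852)
c = (0, 5/7, -2/5, 459/154)
Ac = (0, 0, -8/7, 3123/2695)
Σ b_i: 2751261719/5127274080·1 + 170262127/284848560·1 + (-15955825/113939424)·1 + 732655/128181852·1 = 1 ✓
b·c: 170262127/284848560·5/7 + (-15955825/113939424)·(-2/5) + 732655/128181852·459/154 = 1/2 ✓
b·c²: 170262127/284848560·25/49 + (-15955825/113939424)·4/25 + 732655/128181852·210681/23716 = 1/3 ✓
b·Ac: (-15955825/113939424)·(-8/7) + 732655/128181852·3123/2695 = 1/6 ✓
b·c³: 170262127/284848560·125/343 + (-15955825/113939424)·(-8/125) + 732655/128181852·96702579/3652264 = 12901301669/34118527520 ≠ 1/4 ⇒ order 3.
b·(c∘Ac): (-15955825/113939424)·16/35 + 732655/128181852·1433457/415030 = -61798391/1395757944 ≠ 1/8
b·Ac²: (-15955825/113939424)·(-40/49) + 732655/128181852·74253/94325 = 44421001/373863735 ≠ 1/12
b·A²c: 732655/128181852·8/77 = 19030/32045463 ≠ 1/24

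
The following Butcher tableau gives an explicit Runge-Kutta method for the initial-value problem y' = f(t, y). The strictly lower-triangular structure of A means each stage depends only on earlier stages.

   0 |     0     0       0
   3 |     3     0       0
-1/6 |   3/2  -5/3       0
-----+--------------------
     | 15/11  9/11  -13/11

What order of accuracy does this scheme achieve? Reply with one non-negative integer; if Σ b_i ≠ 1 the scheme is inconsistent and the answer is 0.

b = (15/11, 9/11, -13/11)
c = (0, 3, -1/6)
Ac = (0, 0, -5)
Σ b_i: 15/11·1 + 9/11·1 + (-13/11)·1 = 1 ✓
b·c: 9/11·3 + (-13/11)·(-1/6) = 175/66 ≠ 1/2 ⇒ order 1.

1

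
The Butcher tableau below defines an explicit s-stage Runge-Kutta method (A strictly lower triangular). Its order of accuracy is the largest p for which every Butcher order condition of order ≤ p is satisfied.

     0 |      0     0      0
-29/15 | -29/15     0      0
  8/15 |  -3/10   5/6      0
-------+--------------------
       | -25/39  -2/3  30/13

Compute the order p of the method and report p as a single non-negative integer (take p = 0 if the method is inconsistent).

b = (-25/39, -2/3, 30/13)
c = (0, -29/15, 8/15)
Ac = (0, 0, -29/18)
Σ b_i: (-25/39)·1 + (-2/3)·1 + 30/13·1 = 1 ✓
b·c: (-2/3)·(-29/15) + 30/13·8/15 = 1474/585 ≠ 1/2 ⇒ order 1.

1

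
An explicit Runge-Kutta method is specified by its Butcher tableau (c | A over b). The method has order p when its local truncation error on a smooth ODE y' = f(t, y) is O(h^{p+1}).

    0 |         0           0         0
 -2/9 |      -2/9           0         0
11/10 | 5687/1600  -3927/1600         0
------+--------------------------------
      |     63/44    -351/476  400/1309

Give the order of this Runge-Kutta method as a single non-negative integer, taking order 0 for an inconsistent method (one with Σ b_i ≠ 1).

b = (63/44, -351/476, 400/1309)
c = (0, -2/9, 11/10)
Ac = (0, 0, 1309/2400)
Σ b_i: 63/44·1 + (-351/476)·1 + 400/1309·1 = 1 ✓
b·c: (-351/476)·(-2/9) + 400/1309·11/10 = 1/2 ✓
b·c²: (-351/476)·4/81 + 400/1309·121/100 = 1/3 ✓
b·Ac: 400/1309·1309/2400 = 1/6 ✓; 3 stages ⇒ order 3.

3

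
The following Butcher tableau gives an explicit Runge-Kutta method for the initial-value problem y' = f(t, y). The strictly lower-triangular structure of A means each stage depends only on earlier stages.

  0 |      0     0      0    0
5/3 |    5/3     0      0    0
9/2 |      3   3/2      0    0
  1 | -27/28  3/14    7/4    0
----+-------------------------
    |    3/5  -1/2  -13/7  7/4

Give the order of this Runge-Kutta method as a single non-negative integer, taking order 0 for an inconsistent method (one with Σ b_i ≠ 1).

0

b = (3/5, -1/2, -13/7, 7/4)
c = (0, 5/3, 9/2, 1)
Ac = (0, 0, 5/2, 461/56)
Σ b_i: 3/5·1 + (-1/2)·1 + (-13/7)·1 + 7/4·1 = -1/140 ≠ 1 ⇒ order 0.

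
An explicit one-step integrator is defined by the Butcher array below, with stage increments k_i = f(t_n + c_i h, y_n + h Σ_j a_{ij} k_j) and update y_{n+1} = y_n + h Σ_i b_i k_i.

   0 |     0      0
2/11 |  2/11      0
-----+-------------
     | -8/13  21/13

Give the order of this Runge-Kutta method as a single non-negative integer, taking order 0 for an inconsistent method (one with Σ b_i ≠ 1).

1

b = (-8/13, 21/13)
c = (0, 2/11)
Σ b_i: (-8/13)·1 + 21/13·1 = 1 ✓
b·c: 21/13·2/11 = 42/143 ≠ 1/2 ⇒ order 1.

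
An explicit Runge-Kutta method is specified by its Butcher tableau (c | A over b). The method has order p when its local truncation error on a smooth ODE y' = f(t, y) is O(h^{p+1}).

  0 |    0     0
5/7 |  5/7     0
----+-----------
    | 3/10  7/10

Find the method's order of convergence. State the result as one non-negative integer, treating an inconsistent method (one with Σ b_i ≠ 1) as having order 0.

b = (3/10, 7/10)
c = (0, 5/7)
Σ b_i: 3/10·1 + 7/10·1 = 1 ✓
b·c: 7/10·5/7 = 1/2 ✓; 2 stages ⇒ order 2.

2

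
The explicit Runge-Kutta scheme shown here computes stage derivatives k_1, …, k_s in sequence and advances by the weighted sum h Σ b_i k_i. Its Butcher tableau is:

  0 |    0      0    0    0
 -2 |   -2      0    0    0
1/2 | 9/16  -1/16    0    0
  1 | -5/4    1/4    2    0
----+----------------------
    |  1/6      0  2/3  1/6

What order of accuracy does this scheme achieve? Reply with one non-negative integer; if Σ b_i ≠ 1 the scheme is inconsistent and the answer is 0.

b = (1/6, 0, 2/3, 1/6)
c = (0, -2, 1/2, 1)
Ac = (0, 0, 1/8, 1/2)
Σ b_i: 1/6·1 + 2/3·1 + 1/6·1 = 1 ✓
b·c: 2/3·1/2 + 1/6·1 = 1/2 ✓
b·c²: 2/3·1/4 + 1/6·1 = 1/3 ✓
b·Ac: 2/3·1/8 + 1/6·1/2 = 1/6 ✓
b·c³: 2/3·1/8 + 1/6·1 = 1/4 ✓
b·(c∘Ac): 2/3·1/16 + 1/6·1/2 = 1/8 ✓
b·Ac²: 2/3·(-1/4) + 1/6·3/2 = 1/12 ✓
b·A²c: 1/6·1/4 = 1/24 ✓; 4 stages ⇒ order 4.

4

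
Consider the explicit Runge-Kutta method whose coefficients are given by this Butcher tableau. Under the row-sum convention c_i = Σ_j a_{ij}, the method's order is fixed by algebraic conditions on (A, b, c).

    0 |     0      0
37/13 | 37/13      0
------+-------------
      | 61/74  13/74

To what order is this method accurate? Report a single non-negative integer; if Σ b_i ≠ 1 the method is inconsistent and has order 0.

2

b = (61/74, 13/74)
c = (0, 37/13)
Σ b_i: 61/74·1 + 13/74·1 = 1 ✓
b·c: 13/74·37/13 = 1/2 ✓; 2 stages ⇒ order 2.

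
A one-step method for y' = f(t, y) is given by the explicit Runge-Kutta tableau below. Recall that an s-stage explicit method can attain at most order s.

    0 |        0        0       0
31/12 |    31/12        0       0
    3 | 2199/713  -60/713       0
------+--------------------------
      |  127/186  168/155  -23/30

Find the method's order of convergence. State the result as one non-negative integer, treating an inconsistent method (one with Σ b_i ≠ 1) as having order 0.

3

b = (127/186, 168/155, -23/30)
c = (0, 31/12, 3)
Ac = (0, 0, -5/23)
Σ b_i: 127/186·1 + 168/155·1 + (-23/30)·1 = 1 ✓
b·c: 168/155·31/12 + (-23/30)·3 = 1/2 ✓
b·c²: 168/155·961/144 + (-23/30)·9 = 1/3 ✓
b·Ac: (-23/30)·(-5/23) = 1/6 ✓; 3 stages ⇒ order 3.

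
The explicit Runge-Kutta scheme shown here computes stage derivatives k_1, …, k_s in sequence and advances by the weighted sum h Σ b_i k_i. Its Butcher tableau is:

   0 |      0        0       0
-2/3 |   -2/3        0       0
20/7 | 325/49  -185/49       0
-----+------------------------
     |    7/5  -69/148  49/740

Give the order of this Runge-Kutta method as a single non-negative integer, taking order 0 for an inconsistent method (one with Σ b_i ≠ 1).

b = (7/5, -69/148, 49/740)
c = (0, -2/3, 20/7)
Ac = (0, 0, 370/147)
Σ b_i: 7/5·1 + (-69/148)·1 + 49/740·1 = 1 ✓
b·c: (-69/148)·(-2/3) + 49/740·20/7 = 1/2 ✓
b·c²: (-69/148)·4/9 + 49/740·400/49 = 1/3 ✓
b·Ac: 49/740·370/147 = 1/6 ✓; 3 stages ⇒ order 3.

3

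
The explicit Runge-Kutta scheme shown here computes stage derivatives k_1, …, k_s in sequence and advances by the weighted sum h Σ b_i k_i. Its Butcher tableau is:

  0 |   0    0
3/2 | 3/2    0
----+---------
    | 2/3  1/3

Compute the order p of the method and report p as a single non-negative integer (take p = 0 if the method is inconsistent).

2

b = (2/3, 1/3)
c = (0, 3/2)
Σ b_i: 2/3·1 + 1/3·1 = 1 ✓
b·c: 1/3·3/2 = 1/2 ✓; 2 stages ⇒ order 2.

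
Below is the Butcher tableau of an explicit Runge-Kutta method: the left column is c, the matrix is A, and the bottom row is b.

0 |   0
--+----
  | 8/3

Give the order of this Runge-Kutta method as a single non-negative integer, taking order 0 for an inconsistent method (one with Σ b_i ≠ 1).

0

b = (8/3)
c = (0)
Σ b_i: 8/3·1 = 8/3 ≠ 1 ⇒ order 0.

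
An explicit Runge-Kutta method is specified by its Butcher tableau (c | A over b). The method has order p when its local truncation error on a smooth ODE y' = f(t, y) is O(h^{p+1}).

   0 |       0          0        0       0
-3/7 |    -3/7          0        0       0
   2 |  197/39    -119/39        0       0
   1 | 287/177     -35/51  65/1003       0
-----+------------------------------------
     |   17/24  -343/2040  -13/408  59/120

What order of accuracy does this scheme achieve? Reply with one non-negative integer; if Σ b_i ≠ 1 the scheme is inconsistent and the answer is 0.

4

b = (17/24, -343/2040, -13/408, 59/120)
c = (0, -3/7, 2, 1)
Ac = (0, 0, 17/13, 25/59)
Σ b_i: 17/24·1 + (-343/2040)·1 + (-13/408)·1 + 59/120·1 = 1 ✓
b·c: (-343/2040)·(-3/7) + (-13/408)·2 + 59/120·1 = 1/2 ✓
b·c²: (-343/2040)·9/49 + (-13/408)·4 + 59/120·1 = 1/3 ✓
b·Ac: (-13/408)·17/13 + 59/120·25/59 = 1/6 ✓
b·c³: (-343/2040)·(-27/343) + (-13/408)·8 + 59/120·1 = 1/4 ✓
b·(c∘Ac): (-13/408)·34/13 + 59/120·25/59 = 1/8 ✓
b·Ac²: (-13/408)·(-51/91) + 59/120·55/413 = 1/12 ✓
b·A²c: 59/120·5/59 = 1/24 ✓; 4 stages ⇒ order 4.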